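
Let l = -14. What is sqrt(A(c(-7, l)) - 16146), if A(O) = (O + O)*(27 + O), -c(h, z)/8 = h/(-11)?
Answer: I*sqrt(1980658)/11 ≈ 127.94*I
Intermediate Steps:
c(h, z) = 8*h/11 (c(h, z) = -8*h/(-11) = -8*h*(-1)/11 = -(-8)*h/11 = 8*h/11)
A(O) = 2*O*(27 + O) (A(O) = (2*O)*(27 + O) = 2*O*(27 + O))
sqrt(A(c(-7, l)) - 16146) = sqrt(2*((8/11)*(-7))*(27 + (8/11)*(-7)) - 16146) = sqrt(2*(-56/11)*(27 - 56/11) - 16146) = sqrt(2*(-56/11)*(241/11) - 16146) = sqrt(-26992/121 - 16146) = sqrt(-1980658/121) = I*sqrt(1980658)/11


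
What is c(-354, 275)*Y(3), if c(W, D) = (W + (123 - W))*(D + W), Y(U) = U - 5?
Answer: 19434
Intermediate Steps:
Y(U) = -5 + U
c(W, D) = 123*D + 123*W (c(W, D) = 123*(D + W) = 123*D + 123*W)
c(-354, 275)*Y(3) = (123*275 + 123*(-354))*(-5 + 3) = (33825 - 43542)*(-2) = -9717*(-2) = 19434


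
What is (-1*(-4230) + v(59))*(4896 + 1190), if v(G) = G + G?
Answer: 26461928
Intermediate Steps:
v(G) = 2*G
(-1*(-4230) + v(59))*(4896 + 1190) = (-1*(-4230) + 2*59)*(4896 + 1190) = (4230 + 118)*6086 = 4348*6086 = 26461928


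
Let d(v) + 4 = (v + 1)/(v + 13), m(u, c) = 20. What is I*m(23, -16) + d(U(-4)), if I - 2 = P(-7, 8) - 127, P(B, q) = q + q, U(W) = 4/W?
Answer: -2184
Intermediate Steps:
P(B, q) = 2*q
I = -109 (I = 2 + (2*8 - 127) = 2 + (16 - 127) = 2 - 111 = -109)
d(v) = -4 + (1 + v)/(13 + v) (d(v) = -4 + (v + 1)/(v + 13) = -4 + (1 + v)/(13 + v))
I*m(23, -16) + d(U(-4)) = -109*20 + 3*(-17 - 4/(-4))/(13 + 4/(-4)) = -2180 + 3*(-17 - 4*(-1)/4)/(13 + 4*(-¼)) = -2180 + 3*(-17 - 1*(-1))/(13 - 1) = -2180 + 3*(-17 + 1)/12 = -2180 + 3*(1/12)*(-16) = -2180 - 4 = -2184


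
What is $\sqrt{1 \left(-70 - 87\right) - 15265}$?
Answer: $i \sqrt{15422} \approx 124.19 i$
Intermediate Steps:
$\sqrt{1 \left(-70 - 87\right) - 15265} = \sqrt{1 \left(-157\right) - 15265} = \sqrt{-157 - 15265} = \sqrt{-15422} = i \sqrt{15422}$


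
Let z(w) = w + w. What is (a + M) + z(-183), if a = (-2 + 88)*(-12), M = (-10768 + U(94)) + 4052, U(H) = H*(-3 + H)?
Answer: 440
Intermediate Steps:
z(w) = 2*w
M = 1838 (M = (-10768 + 94*(-3 + 94)) + 4052 = (-10768 + 94*91) + 4052 = (-10768 + 8554) + 4052 = -2214 + 4052 = 1838)
a = -1032 (a = 86*(-12) = -1032)
(a + M) + z(-183) = (-1032 + 1838) + 2*(-183) = 806 - 366 = 440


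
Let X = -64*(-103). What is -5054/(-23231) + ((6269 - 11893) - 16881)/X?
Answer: -489497687/153138752 ≈ -3.1964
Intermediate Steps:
X = 6592
-5054/(-23231) + ((6269 - 11893) - 16881)/X = -5054/(-23231) + ((6269 - 11893) - 16881)/6592 = -5054*(-1/23231) + (-5624 - 16881)*(1/6592) = 5054/23231 - 22505*1/6592 = 5054/23231 - 22505/6592 = -489497687/153138752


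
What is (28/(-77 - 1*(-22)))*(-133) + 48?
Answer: 6364/55 ≈ 115.71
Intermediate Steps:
(28/(-77 - 1*(-22)))*(-133) + 48 = (28/(-77 + 22))*(-133) + 48 = (28/(-55))*(-133) + 48 = (28*(-1/55))*(-133) + 48 = -28/55*(-133) + 48 = 3724/55 + 48 = 6364/55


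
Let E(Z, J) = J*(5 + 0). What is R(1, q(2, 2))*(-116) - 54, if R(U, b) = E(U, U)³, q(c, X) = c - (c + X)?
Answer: -14554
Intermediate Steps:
E(Z, J) = 5*J (E(Z, J) = J*5 = 5*J)
q(c, X) = -X (q(c, X) = c - (X + c) = c + (-X - c) = -X)
R(U, b) = 125*U³ (R(U, b) = (5*U)³ = 125*U³)
R(1, q(2, 2))*(-116) - 54 = (125*1³)*(-116) - 54 = (125*1)*(-116) - 54 = 125*(-116) - 54 = -14500 - 54 = -14554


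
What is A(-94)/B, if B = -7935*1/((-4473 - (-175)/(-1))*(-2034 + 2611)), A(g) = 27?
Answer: 24137064/2645 ≈ 9125.5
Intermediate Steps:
B = 7935/2681896 (B = -7935*1/(577*(-4473 - (-175)*(-1))) = -7935*1/(577*(-4473 - 35*5)) = -7935*1/(577*(-4473 - 175)) = -7935/((-4648*577)) = -7935/(-2681896) = -7935*(-1/2681896) = 7935/2681896 ≈ 0.0029587)
A(-94)/B = 27/(7935/2681896) = 27*(2681896/7935) = 24137064/2645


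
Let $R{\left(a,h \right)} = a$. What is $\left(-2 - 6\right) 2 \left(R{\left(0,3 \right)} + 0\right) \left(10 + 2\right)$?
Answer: $0$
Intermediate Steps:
$\left(-2 - 6\right) 2 \left(R{\left(0,3 \right)} + 0\right) \left(10 + 2\right) = \left(-2 - 6\right) 2 \left(0 + 0\right) \left(10 + 2\right) = - 8 \cdot 2 \cdot 0 \cdot 12 = \left(-8\right) 0 \cdot 12 = 0 \cdot 12 = 0$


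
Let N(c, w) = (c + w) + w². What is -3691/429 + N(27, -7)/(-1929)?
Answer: -2383180/275847 ≈ -8.6395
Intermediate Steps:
N(c, w) = c + w + w²
-3691/429 + N(27, -7)/(-1929) = -3691/429 + (27 - 7 + (-7)²)/(-1929) = -3691*1/429 + (27 - 7 + 49)*(-1/1929) = -3691/429 + 69*(-1/1929) = -3691/429 - 23/643 = -2383180/275847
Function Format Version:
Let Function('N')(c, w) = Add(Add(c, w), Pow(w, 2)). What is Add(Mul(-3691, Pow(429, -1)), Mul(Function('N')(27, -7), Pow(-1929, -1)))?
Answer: Rational(-2383180, 275847) ≈ -8.6395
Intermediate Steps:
Function('N')(c, w) = Add(c, w, Pow(w, 2))
Add(Mul(-3691, Pow(429, -1)), Mul(Function('N')(27, -7), Pow(-1929, -1))) = Add(Mul(-3691, Pow(429, -1)), Mul(Add(27, -7, Pow(-7, 2)), Pow(-1929, -1))) = Add(Mul(-3691, Rational(1, 429)), Mul(Add(27, -7, 49), Rational(-1, 1929))) = Add(Rational(-3691, 429), Mul(69, Rational(-1, 1929))) = Add(Rational(-3691, 429), Rational(-23, 643)) = Rational(-2383180, 275847)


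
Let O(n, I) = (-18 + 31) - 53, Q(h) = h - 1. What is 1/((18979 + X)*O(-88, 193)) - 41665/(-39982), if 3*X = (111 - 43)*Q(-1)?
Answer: 47332213327/45420351640 ≈ 1.0421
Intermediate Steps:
Q(h) = -1 + h
X = -136/3 (X = ((111 - 43)*(-1 - 1))/3 = (68*(-2))/3 = (⅓)*(-136) = -136/3 ≈ -45.333)
O(n, I) = -40 (O(n, I) = 13 - 53 = -40)
1/((18979 + X)*O(-88, 193)) - 41665/(-39982) = 1/((18979 - 136/3)*(-40)) - 41665/(-39982) = -1/40/(56801/3) - 41665*(-1/39982) = (3/56801)*(-1/40) + 41665/39982 = -3/2272040 + 41665/39982 = 47332213327/45420351640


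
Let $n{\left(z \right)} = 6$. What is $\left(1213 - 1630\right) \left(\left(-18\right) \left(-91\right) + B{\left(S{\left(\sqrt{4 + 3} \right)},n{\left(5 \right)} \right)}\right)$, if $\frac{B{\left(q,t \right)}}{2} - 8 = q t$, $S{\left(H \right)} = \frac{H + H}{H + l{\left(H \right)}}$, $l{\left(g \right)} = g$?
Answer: $-694722$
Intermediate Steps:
$S{\left(H \right)} = 1$ ($S{\left(H \right)} = \frac{H + H}{H + H} = \frac{2 H}{2 H} = 2 H \frac{1}{2 H} = 1$)
$B{\left(q,t \right)} = 16 + 2 q t$
$\left(1213 - 1630\right) \left(\left(-18\right) \left(-91\right) + B{\left(S{\left(\sqrt{4 + 3} \right)},n{\left(5 \right)} \right)}\right) = \left(1213 - 1630\right) \left(\left(-18\right) \left(-91\right) + \left(16 + 2 \cdot 1 \cdot 6\right)\right) = - 417 \left(1638 + \left(16 + 12\right)\right) = - 417 \left(1638 + 28\right) = \left(-417\right) 1666 = -694722$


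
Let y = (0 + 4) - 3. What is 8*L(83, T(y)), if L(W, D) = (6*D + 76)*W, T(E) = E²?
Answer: 54448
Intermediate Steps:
y = 1 (y = 4 - 3 = 1)
L(W, D) = W*(76 + 6*D) (L(W, D) = (76 + 6*D)*W = W*(76 + 6*D))
8*L(83, T(y)) = 8*(2*83*(38 + 3*1²)) = 8*(2*83*(38 + 3*1)) = 8*(2*83*(38 + 3)) = 8*(2*83*41) = 8*6806 = 54448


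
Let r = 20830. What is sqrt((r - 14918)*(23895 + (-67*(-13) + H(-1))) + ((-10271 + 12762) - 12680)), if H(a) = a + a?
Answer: sqrt(146394579) ≈ 12099.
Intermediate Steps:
H(a) = 2*a
sqrt((r - 14918)*(23895 + (-67*(-13) + H(-1))) + ((-10271 + 12762) - 12680)) = sqrt((20830 - 14918)*(23895 + (-67*(-13) + 2*(-1))) + ((-10271 + 12762) - 12680)) = sqrt(5912*(23895 + (871 - 2)) + (2491 - 12680)) = sqrt(5912*(23895 + 869) - 10189) = sqrt(5912*24764 - 10189) = sqrt(146404768 - 10189) = sqrt(146394579)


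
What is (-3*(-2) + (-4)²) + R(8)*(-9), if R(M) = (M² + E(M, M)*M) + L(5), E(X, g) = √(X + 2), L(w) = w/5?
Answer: -563 - 72*√10 ≈ -790.68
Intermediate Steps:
L(w) = w/5 (L(w) = w*(⅕) = w/5)
E(X, g) = √(2 + X)
R(M) = 1 + M² + M*√(2 + M) (R(M) = (M² + √(2 + M)*M) + (⅕)*5 = (M² + M*√(2 + M)) + 1 = 1 + M² + M*√(2 + M))
(-3*(-2) + (-4)²) + R(8)*(-9) = (-3*(-2) + (-4)²) + (1 + 8² + 8*√(2 + 8))*(-9) = (6 + 16) + (1 + 64 + 8*√10)*(-9) = 22 + (65 + 8*√10)*(-9) = 22 + (-585 - 72*√10) = -563 - 72*√10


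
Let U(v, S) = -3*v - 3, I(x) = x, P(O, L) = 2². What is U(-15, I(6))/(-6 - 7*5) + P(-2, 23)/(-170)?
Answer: -3652/3485 ≈ -1.0479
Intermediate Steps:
P(O, L) = 4
U(v, S) = -3 - 3*v
U(-15, I(6))/(-6 - 7*5) + P(-2, 23)/(-170) = (-3 - 3*(-15))/(-6 - 7*5) + 4/(-170) = (-3 + 45)/(-6 - 35) + 4*(-1/170) = 42/(-41) - 2/85 = 42*(-1/41) - 2/85 = -42/41 - 2/85 = -3652/3485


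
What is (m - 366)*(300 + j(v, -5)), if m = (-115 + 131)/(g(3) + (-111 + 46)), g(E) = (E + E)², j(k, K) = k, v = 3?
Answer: -3220890/29 ≈ -1.1107e+5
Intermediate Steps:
g(E) = 4*E² (g(E) = (2*E)² = 4*E²)
m = -16/29 (m = (-115 + 131)/(4*3² + (-111 + 46)) = 16/(4*9 - 65) = 16/(36 - 65) = 16/(-29) = 16*(-1/29) = -16/29 ≈ -0.55172)
(m - 366)*(300 + j(v, -5)) = (-16/29 - 366)*(300 + 3) = -10630/29*303 = -3220890/29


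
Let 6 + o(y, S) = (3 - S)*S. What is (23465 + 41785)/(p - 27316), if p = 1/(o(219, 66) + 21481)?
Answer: -125548250/52559019 ≈ -2.3887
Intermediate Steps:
o(y, S) = -6 + S*(3 - S) (o(y, S) = -6 + (3 - S)*S = -6 + S*(3 - S))
p = 1/17317 (p = 1/((-6 - 1*66**2 + 3*66) + 21481) = 1/((-6 - 1*4356 + 198) + 21481) = 1/((-6 - 4356 + 198) + 21481) = 1/(-4164 + 21481) = 1/17317 ≈ 5.7747e-5)
(23465 + 41785)/(p - 27316) = (23465 + 41785)/(1/17317 - 27316) = 65250/(-473031171/17317) = 65250*(-17317/473031171) = -125548250/52559019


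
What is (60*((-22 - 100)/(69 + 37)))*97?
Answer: -355020/53 ≈ -6698.5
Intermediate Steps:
(60*((-22 - 100)/(69 + 37)))*97 = (60*(-122/106))*97 = (60*(-122*1/106))*97 = (60*(-61/53))*97 = -3660/53*97 = -355020/53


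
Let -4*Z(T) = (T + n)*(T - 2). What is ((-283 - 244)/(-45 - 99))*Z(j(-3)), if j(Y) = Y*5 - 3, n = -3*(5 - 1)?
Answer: -13175/24 ≈ -548.96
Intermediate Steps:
n = -12 (n = -3*4 = -12)
j(Y) = -3 + 5*Y (j(Y) = 5*Y - 3 = -3 + 5*Y)
Z(T) = -(-12 + T)*(-2 + T)/4 (Z(T) = -(T - 12)*(T - 2)/4 = -(-12 + T)*(-2 + T)/4)
((-283 - 244)/(-45 - 99))*Z(j(-3)) = ((-283 - 244)/(-45 - 99))*(-6 - (-3 + 5*(-3))²/4 + 7*(-3 + 5*(-3))/2) = (-527/(-144))*(-6 - (-3 - 15)²/4 + 7*(-3 - 15)/2) = (-527*(-1/144))*(-6 - ¼*(-18)² + (7/2)*(-18)) = 527*(-6 - ¼*324 - 63)/144 = 527*(-6 - 81 - 63)/144 = (527/144)*(-150) = -13175/24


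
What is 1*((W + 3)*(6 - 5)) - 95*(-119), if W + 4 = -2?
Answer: 11302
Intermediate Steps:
W = -6 (W = -4 - 2 = -6)
1*((W + 3)*(6 - 5)) - 95*(-119) = 1*((-6 + 3)*(6 - 5)) - 95*(-119) = 1*(-3*1) + 11305 = 1*(-3) + 11305 = -3 + 11305 = 11302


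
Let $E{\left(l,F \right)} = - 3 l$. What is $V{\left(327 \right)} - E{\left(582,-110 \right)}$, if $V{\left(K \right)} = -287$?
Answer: $1459$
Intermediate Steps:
$V{\left(327 \right)} - E{\left(582,-110 \right)} = -287 - \left(-3\right) 582 = -287 - -1746 = -287 + 1746 = 1459$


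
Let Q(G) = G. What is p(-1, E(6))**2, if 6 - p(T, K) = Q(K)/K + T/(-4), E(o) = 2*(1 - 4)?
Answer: 361/16 ≈ 22.563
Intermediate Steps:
E(o) = -6 (E(o) = 2*(-3) = -6)
p(T, K) = 5 + T/4 (p(T, K) = 6 - (K/K + T/(-4)) = 6 - (1 + T*(-1/4)) = 6 - (1 - T/4) = 6 + (-1 + T/4) = 5 + T/4)
p(-1, E(6))**2 = (5 + (1/4)*(-1))**2 = (5 - 1/4)**2 = (19/4)**2 = 361/16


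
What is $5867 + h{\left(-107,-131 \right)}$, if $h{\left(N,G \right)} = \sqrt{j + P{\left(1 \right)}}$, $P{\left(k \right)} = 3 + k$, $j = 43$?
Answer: $5867 + \sqrt{47} \approx 5873.9$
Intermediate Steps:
$h{\left(N,G \right)} = \sqrt{47}$ ($h{\left(N,G \right)} = \sqrt{43 + \left(3 + 1\right)} = \sqrt{43 + 4} = \sqrt{47}$)
$5867 + h{\left(-107,-131 \right)} = 5867 + \sqrt{47}$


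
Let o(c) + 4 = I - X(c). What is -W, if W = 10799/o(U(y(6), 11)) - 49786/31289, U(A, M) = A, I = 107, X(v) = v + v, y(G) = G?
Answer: -333359385/2847299 ≈ -117.08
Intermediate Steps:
X(v) = 2*v
o(c) = 103 - 2*c (o(c) = -4 + (107 - 2*c) = 103 - 2*c)
W = 333359385/2847299 (W = 10799/(103 - 2*6) - 49786/31289 = 10799/(103 - 12) - 49786*1/31289 = 10799/91 - 49786/31289 = 333359385/2847299 ≈ 117.08)
-W = -1*333359385/2847299 = -333359385/2847299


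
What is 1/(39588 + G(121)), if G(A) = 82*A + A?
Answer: 1/49631 ≈ 2.0149e-5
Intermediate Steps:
G(A) = 83*A
1/(39588 + G(121)) = 1/(39588 + 83*121) = 1/(39588 + 10043) = 1/49631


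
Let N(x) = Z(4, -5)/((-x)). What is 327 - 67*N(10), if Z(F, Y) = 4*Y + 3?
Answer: 2131/10 ≈ 213.10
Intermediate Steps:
Z(F, Y) = 3 + 4*Y
N(x) = 17/x (N(x) = (3 + 4*(-5))/((-x)) = (3 - 20)*(-1/x) = -(-17)/x = 17/x)
327 - 67*N(10) = 327 - 1139/10 = 2131/10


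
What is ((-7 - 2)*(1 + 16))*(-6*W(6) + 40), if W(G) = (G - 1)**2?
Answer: 16830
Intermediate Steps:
W(G) = (-1 + G)**2
((-7 - 2)*(1 + 16))*(-6*W(6) + 40) = ((-7 - 2)*(1 + 16))*(-6*(-1 + 6)**2 + 40) = (-9*17)*(-6*5**2 + 40) = -153*(-6*25 + 40) = -153*(-150 + 40) = -153*(-110) = 16830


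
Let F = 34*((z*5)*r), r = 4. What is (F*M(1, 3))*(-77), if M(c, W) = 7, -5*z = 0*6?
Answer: 0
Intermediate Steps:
z = 0 (z = -0*6 = -⅕*0 = 0)
F = 0 (F = 34*((0*5)*4) = 34*(0*4) = 34*0 = 0)
(F*M(1, 3))*(-77) = (0*7)*(-77) = 0*(-77) = 0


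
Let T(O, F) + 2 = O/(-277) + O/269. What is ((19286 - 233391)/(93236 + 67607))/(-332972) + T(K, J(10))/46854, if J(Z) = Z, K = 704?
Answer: -1155358283549219/31162863075356973732 ≈ -3.7075e-5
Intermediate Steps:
T(O, F) = -2 + 8*O/74513 (T(O, F) = -2 + (O/(-277) + O/269) = -2 + (O*(-1/277) + O*(1/269)) = -2 + (-O/277 + O/269) = -2 + 8*O/74513)
((19286 - 233391)/(93236 + 67607))/(-332972) + T(K, J(10))/46854 = ((19286 - 233391)/(93236 + 67607))/(-332972) + (-2 + (8/74513)*704)/46854 = -214105/160843*(-1/332972) + (-2 + 5632/74513)*(1/46854) = -214105*1/160843*(-1/332972) - 143394/74513*1/46854 = -214105/160843*(-1/332972) - 23899/581872017 = 214105/53556215396 - 23899/581872017 = -1155358283549219/31162863075356973732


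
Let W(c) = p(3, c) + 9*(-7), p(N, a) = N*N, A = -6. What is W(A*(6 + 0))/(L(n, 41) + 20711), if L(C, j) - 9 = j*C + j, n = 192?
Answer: -54/28633 ≈ -0.0018859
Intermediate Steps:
p(N, a) = N²
L(C, j) = 9 + j + C*j (L(C, j) = 9 + (j*C + j) = 9 + (C*j + j) = 9 + (j + C*j) = 9 + j + C*j)
W(c) = -54 (W(c) = 3² + 9*(-7) = 9 - 63 = -54)
W(A*(6 + 0))/(L(n, 41) + 20711) = -54/((9 + 41 + 192*41) + 20711) = -54/((9 + 41 + 7872) + 20711) = -54/(7922 + 20711) = -54/28633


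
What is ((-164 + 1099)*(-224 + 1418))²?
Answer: 1246326632100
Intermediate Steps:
((-164 + 1099)*(-224 + 1418))² = (935*1194)² = 1116390² = 1246326632100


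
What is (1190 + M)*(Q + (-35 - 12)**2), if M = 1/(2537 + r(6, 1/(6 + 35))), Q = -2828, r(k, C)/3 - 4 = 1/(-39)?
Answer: -24408317007/33136 ≈ -7.3661e+5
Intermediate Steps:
r(k, C) = 155/13 (r(k, C) = 12 + 3/(-39) = 12 + 3*(-1/39) = 12 - 1/13 = 155/13)
M = 13/33136 (M = 1/(2537 + 155/13) = 1/(33136/13) = 13/33136 ≈ 0.00039232)
(1190 + M)*(Q + (-35 - 12)**2) = (1190 + 13/33136)*(-2828 + (-35 - 12)**2) = 39431853*(-2828 + (-47)**2)/33136 = 39431853*(-2828 + 2209)/33136 = (39431853/33136)*(-619) = -24408317007/33136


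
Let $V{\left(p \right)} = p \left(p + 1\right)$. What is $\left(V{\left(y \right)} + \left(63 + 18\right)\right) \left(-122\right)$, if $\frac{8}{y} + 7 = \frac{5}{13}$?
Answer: $- \frac{18328914}{1849} \approx -9912.9$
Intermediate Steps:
$y = - \frac{52}{43}$ ($y = \frac{8}{-7 + \frac{5}{13}} = \frac{8}{- \frac{86}{13}} = 8 \left(- \frac{13}{86}\right) = - \frac{52}{43} \approx -1.2093$)
$V{\left(p \right)} = p \left(1 + p\right)$
$\left(V{\left(y \right)} + \left(63 + 18\right)\right) \left(-122\right) = \left(- \frac{52 \left(1 - \frac{52}{43}\right)}{43} + \left(63 + 18\right)\right) \left(-122\right) = \left(\left(- \frac{52}{43}\right) \left(- \frac{9}{43}\right) + 81\right) \left(-122\right) = \left(\frac{468}{1849} + 81\right) \left(-122\right) = \frac{150237}{1849} \left(-122\right) = - \frac{18328914}{1849}$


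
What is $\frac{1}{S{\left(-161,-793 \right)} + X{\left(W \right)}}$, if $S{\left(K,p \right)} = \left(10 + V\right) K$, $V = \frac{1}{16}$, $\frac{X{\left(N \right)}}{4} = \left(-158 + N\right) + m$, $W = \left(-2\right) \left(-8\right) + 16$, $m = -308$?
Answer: $- \frac{16}{53697} \approx -0.00029797$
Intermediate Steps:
$W = 32$ ($W = 16 + 16 = 32$)
$X{\left(N \right)} = -1864 + 4 N$ ($X{\left(N \right)} = 4 \left(\left(-158 + N\right) - 308\right) = 4 \left(-466 + N\right) = -1864 + 4 N$)
$V = \frac{1}{16} \approx 0.0625$
$S{\left(K,p \right)} = \frac{161 K}{16}$ ($S{\left(K,p \right)} = \left(10 + \frac{1}{16}\right) K = \frac{161 K}{16}$)
$\frac{1}{S{\left(-161,-793 \right)} + X{\left(W \right)}} = \frac{1}{\frac{161}{16} \left(-161\right) + \left(-1864 + 4 \cdot 32\right)} = \frac{1}{- \frac{25921}{16} + \left(-1864 + 128\right)} = \frac{1}{- \frac{25921}{16} - 1736} = \frac{1}{- \frac{53697}{16}} = - \frac{16}{53697}$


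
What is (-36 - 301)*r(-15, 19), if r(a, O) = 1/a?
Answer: 337/15 ≈ 22.467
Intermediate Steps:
(-36 - 301)*r(-15, 19) = (-36 - 301)/(-15) = -337*(-1/15) = 337/15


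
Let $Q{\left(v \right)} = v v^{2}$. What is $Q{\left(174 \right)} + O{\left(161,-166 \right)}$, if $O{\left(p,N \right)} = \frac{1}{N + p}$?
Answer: $\frac{26340119}{5} \approx 5.268 \cdot 10^{6}$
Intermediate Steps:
$Q{\left(v \right)} = v^{3}$
$Q{\left(174 \right)} + O{\left(161,-166 \right)} = 174^{3} + \frac{1}{-166 + 161} = 5268024 + \frac{1}{-5} = 5268024 - \frac{1}{5} = \frac{26340119}{5}$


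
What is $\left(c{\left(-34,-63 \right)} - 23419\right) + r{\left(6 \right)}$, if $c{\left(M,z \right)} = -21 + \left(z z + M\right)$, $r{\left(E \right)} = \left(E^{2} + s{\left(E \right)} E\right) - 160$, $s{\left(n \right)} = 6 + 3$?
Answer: $-19575$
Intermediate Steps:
$s{\left(n \right)} = 9$
$r{\left(E \right)} = -160 + E^{2} + 9 E$ ($r{\left(E \right)} = \left(E^{2} + 9 E\right) - 160 = -160 + E^{2} + 9 E$)
$c{\left(M,z \right)} = -21 + M + z^{2}$ ($c{\left(M,z \right)} = -21 + \left(z^{2} + M\right) = -21 + \left(M + z^{2}\right) = -21 + M + z^{2}$)
$\left(c{\left(-34,-63 \right)} - 23419\right) + r{\left(6 \right)} = \left(\left(-21 - 34 + \left(-63\right)^{2}\right) - 23419\right) + \left(-160 + 6^{2} + 9 \cdot 6\right) = \left(\left(-21 - 34 + 3969\right) - 23419\right) + \left(-160 + 36 + 54\right) = \left(3914 - 23419\right) - 70 = -19505 - 70 = -19575$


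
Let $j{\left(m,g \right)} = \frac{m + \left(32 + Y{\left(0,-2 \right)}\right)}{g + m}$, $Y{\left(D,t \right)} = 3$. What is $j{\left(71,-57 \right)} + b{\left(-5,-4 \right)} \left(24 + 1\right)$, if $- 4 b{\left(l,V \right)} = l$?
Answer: $\frac{1087}{28} \approx 38.821$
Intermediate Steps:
$b{\left(l,V \right)} = - \frac{l}{4}$
$j{\left(m,g \right)} = \frac{35 + m}{g + m}$ ($j{\left(m,g \right)} = \frac{m + \left(32 + 3\right)}{g + m} = \frac{m + 35}{g + m} = \frac{35 + m}{g + m}$)
$j{\left(71,-57 \right)} + b{\left(-5,-4 \right)} \left(24 + 1\right) = \frac{35 + 71}{-57 + 71} + \left(- \frac{1}{4}\right) \left(-5\right) \left(24 + 1\right) = \frac{1}{14} \cdot 106 + \frac{5}{4} \cdot 25 = \frac{1}{14} \cdot 106 + \frac{125}{4} = \frac{53}{7} + \frac{125}{4} = \frac{1087}{28}$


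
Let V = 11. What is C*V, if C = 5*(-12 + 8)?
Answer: -220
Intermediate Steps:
C = -20 (C = 5*(-4) = -20)
C*V = -20*11 = -220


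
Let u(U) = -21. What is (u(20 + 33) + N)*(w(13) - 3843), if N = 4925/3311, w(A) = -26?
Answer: 249960614/3311 ≈ 75494.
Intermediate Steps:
N = 4925/3311 (N = 4925*(1/3311) = 4925/3311 ≈ 1.4875)
(u(20 + 33) + N)*(w(13) - 3843) = (-21 + 4925/3311)*(-26 - 3843) = -64606/3311*(-3869) = 249960614/3311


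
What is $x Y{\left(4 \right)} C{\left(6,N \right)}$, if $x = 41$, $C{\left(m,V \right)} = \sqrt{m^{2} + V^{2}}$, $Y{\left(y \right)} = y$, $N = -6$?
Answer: $984 \sqrt{2} \approx 1391.6$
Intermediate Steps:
$C{\left(m,V \right)} = \sqrt{V^{2} + m^{2}}$
$x Y{\left(4 \right)} C{\left(6,N \right)} = 41 \cdot 4 \sqrt{\left(-6\right)^{2} + 6^{2}} = 164 \sqrt{36 + 36} = 164 \sqrt{72} = 164 \cdot 6 \sqrt{2} = 984 \sqrt{2}$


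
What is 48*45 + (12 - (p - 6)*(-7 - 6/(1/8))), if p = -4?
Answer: 1622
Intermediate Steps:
48*45 + (12 - (p - 6)*(-7 - 6/(1/8))) = 48*45 + (12 - (-4 - 6)*(-7 - 6/(1/8))) = 2160 + (12 - (-10)*(-7 - 6/1/8)) = 2160 + (12 - (-10)*(-7 - 6*8)) = 2160 + (12 - (-10)*(-7 - 48)) = 2160 + (12 - (-10)*(-55)) = 2160 + (12 - 1*550) = 2160 + (12 - 550) = 2160 - 538 = 1622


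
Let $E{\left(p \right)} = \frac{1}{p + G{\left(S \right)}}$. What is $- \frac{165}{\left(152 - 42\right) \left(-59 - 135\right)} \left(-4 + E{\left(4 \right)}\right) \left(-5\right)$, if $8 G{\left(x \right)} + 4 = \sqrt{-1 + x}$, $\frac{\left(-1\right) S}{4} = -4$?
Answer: $\frac{10695}{74593} + \frac{30 \sqrt{15}}{74593} \approx 0.14494$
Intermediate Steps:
$S = 16$ ($S = \left(-4\right) \left(-4\right) = 16$)
$G{\left(x \right)} = - \frac{1}{2} + \frac{\sqrt{-1 + x}}{8}$
$E{\left(p \right)} = \frac{1}{- \frac{1}{2} + p + \frac{\sqrt{15}}{8}}$ ($E{\left(p \right)} = \frac{1}{p - \left(\frac{1}{2} - \frac{\sqrt{-1 + 16}}{8}\right)} = \frac{1}{p - \left(\frac{1}{2} - \frac{\sqrt{15}}{8}\right)} = \frac{1}{- \frac{1}{2} + p + \frac{\sqrt{15}}{8}}$)
$- \frac{165}{\left(152 - 42\right) \left(-59 - 135\right)} \left(-4 + E{\left(4 \right)}\right) \left(-5\right) = - \frac{165}{\left(152 - 42\right) \left(-59 - 135\right)} \left(-4 + \frac{8}{-4 + \sqrt{15} + 8 \cdot 4}\right) \left(-5\right) = - \frac{165}{110 \left(-194\right)} \left(-4 + \frac{8}{-4 + \sqrt{15} + 32}\right) \left(-5\right) = - \frac{165}{-21340} \left(-4 + \frac{8}{28 + \sqrt{15}}\right) \left(-5\right) = \left(-165\right) \left(- \frac{1}{21340}\right) \left(20 - \frac{40}{28 + \sqrt{15}}\right) = \frac{3 \left(20 - \frac{40}{28 + \sqrt{15}}\right)}{388} = \frac{15}{97} - \frac{30}{97 \left(28 + \sqrt{15}\right)}$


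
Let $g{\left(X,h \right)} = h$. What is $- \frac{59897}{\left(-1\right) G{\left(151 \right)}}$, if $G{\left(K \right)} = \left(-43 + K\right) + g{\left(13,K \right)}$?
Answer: $\frac{59897}{259} \approx 231.26$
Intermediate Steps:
$G{\left(K \right)} = -43 + 2 K$ ($G{\left(K \right)} = \left(-43 + K\right) + K = -43 + 2 K$)
$- \frac{59897}{\left(-1\right) G{\left(151 \right)}} = - \frac{59897}{\left(-1\right) \left(-43 + 2 \cdot 151\right)} = - \frac{59897}{\left(-1\right) \left(-43 + 302\right)} = - \frac{59897}{\left(-1\right) 259} = - \frac{59897}{-259} = \left(-59897\right) \left(- \frac{1}{259}\right) = \frac{59897}{259}$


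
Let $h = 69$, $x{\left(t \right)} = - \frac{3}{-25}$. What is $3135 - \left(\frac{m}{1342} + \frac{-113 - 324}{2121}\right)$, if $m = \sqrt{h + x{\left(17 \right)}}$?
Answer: $\frac{6649772}{2121} - \frac{12 \sqrt{3}}{3355} \approx 3135.2$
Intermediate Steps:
$x{\left(t \right)} = \frac{3}{25}$ ($x{\left(t \right)} = \left(-3\right) \left(- \frac{1}{25}\right) = \frac{3}{25}$)
$m = \frac{24 \sqrt{3}}{5}$ ($m = \sqrt{69 + \frac{3}{25}} = \sqrt{\frac{1728}{25}} = \frac{24 \sqrt{3}}{5} \approx 8.3138$)
$3135 - \left(\frac{m}{1342} + \frac{-113 - 324}{2121}\right) = 3135 - \left(\frac{\frac{24}{5} \sqrt{3}}{1342} + \frac{-113 - 324}{2121}\right) = 3135 - \left(\frac{24 \sqrt{3}}{5} \cdot \frac{1}{1342} - \frac{437}{2121}\right) = 3135 - \left(\frac{12 \sqrt{3}}{3355} - \frac{437}{2121}\right) = 3135 - \left(- \frac{437}{2121} + \frac{12 \sqrt{3}}{3355}\right) = 3135 + \left(\frac{437}{2121} - \frac{12 \sqrt{3}}{3355}\right) = \frac{6649772}{2121} - \frac{12 \sqrt{3}}{3355}$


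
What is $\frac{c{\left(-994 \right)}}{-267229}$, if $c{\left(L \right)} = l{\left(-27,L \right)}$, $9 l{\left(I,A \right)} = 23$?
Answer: $- \frac{23}{2405061} \approx -9.5632 \cdot 10^{-6}$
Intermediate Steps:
$l{\left(I,A \right)} = \frac{23}{9}$ ($l{\left(I,A \right)} = \frac{1}{9} \cdot 23 = \frac{23}{9}$)
$c{\left(L \right)} = \frac{23}{9}$
$\frac{c{\left(-994 \right)}}{-267229} = \frac{23}{9 \left(-267229\right)} = \frac{23}{9} \left(- \frac{1}{267229}\right) = - \frac{23}{2405061}$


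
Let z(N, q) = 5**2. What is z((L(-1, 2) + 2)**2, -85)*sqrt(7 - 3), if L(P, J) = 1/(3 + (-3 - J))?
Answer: 50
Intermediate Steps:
L(P, J) = -1/J (L(P, J) = 1/(-J) = -1/J)
z(N, q) = 25
z((L(-1, 2) + 2)**2, -85)*sqrt(7 - 3) = 25*sqrt(7 - 3) = 25*sqrt(4) = 25*2 = 50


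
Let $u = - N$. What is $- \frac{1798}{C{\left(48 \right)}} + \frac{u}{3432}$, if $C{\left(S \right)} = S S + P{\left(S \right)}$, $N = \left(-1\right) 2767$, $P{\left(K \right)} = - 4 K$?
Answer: $- \frac{619}{13728} \approx -0.04509$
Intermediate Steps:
$N = -2767$
$C{\left(S \right)} = S^{2} - 4 S$ ($C{\left(S \right)} = S S - 4 S = S^{2} - 4 S$)
$u = 2767$ ($u = \left(-1\right) \left(-2767\right) = 2767$)
$- \frac{1798}{C{\left(48 \right)}} + \frac{u}{3432} = - \frac{1798}{48 \left(-4 + 48\right)} + \frac{2767}{3432} = - \frac{1798}{48 \cdot 44} + 2767 \cdot \frac{1}{3432} = - \frac{1798}{2112} + \frac{2767}{3432} = \left(-1798\right) \frac{1}{2112} + \frac{2767}{3432} = - \frac{899}{1056} + \frac{2767}{3432} = - \frac{619}{13728}$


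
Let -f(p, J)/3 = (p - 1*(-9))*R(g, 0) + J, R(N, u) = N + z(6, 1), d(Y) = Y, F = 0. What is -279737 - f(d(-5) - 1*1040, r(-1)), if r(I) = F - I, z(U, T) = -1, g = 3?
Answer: -285950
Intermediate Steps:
R(N, u) = -1 + N (R(N, u) = N - 1 = -1 + N)
r(I) = -I (r(I) = 0 - I = -I)
f(p, J) = -54 - 6*p - 3*J (f(p, J) = -3*((p - 1*(-9))*(-1 + 3) + J) = -3*((p + 9)*2 + J) = -3*((9 + p)*2 + J) = -3*((18 + 2*p) + J) = -3*(18 + J + 2*p) = -54 - 6*p - 3*J)
-279737 - f(d(-5) - 1*1040, r(-1)) = -279737 - (-54 - 6*(-5 - 1*1040) - (-3)*(-1)) = -279737 - (-54 - 6*(-5 - 1040) - 3*1) = -279737 - (-54 - 6*(-1045) - 3) = -279737 - (-54 + 6270 - 3) = -279737 - 1*6213 = -279737 - 6213 = -285950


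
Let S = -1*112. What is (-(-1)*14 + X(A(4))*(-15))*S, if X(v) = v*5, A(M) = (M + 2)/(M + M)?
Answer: 4732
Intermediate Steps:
S = -112
A(M) = (2 + M)/(2*M) (A(M) = (2 + M)/((2*M)) = (2 + M)*(1/(2*M)) = (2 + M)/(2*M))
X(v) = 5*v
(-(-1)*14 + X(A(4))*(-15))*S = (-(-1)*14 + (5*((½)*(2 + 4)/4))*(-15))*(-112) = (-1*(-14) + (5*((½)*(¼)*6))*(-15))*(-112) = (14 + (5*(¾))*(-15))*(-112) = (14 + (15/4)*(-15))*(-112) = (14 - 225/4)*(-112) = -169/4*(-112) = 4732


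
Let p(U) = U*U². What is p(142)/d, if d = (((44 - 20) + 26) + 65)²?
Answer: 2863288/13225 ≈ 216.51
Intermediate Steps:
p(U) = U³
d = 13225 (d = ((24 + 26) + 65)² = (50 + 65)² = 115² = 13225)
p(142)/d = 142³/13225 = 2863288*(1/13225) = 2863288/13225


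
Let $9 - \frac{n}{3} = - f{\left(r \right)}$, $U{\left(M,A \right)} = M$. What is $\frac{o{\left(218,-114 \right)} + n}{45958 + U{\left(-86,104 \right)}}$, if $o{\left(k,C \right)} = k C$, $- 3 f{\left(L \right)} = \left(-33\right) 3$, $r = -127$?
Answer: $- \frac{12363}{22936} \approx -0.53902$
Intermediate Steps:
$f{\left(L \right)} = 33$ ($f{\left(L \right)} = - \frac{\left(-33\right) 3}{3} = \left(- \frac{1}{3}\right) \left(-99\right) = 33$)
$n = 126$ ($n = 27 - 3 \left(\left(-1\right) 33\right) = 27 - -99 = 27 + 99 = 126$)
$o{\left(k,C \right)} = C k$
$\frac{o{\left(218,-114 \right)} + n}{45958 + U{\left(-86,104 \right)}} = \frac{\left(-114\right) 218 + 126}{45958 - 86} = \frac{-24852 + 126}{45872} = \left(-24726\right) \frac{1}{45872} = - \frac{12363}{22936}$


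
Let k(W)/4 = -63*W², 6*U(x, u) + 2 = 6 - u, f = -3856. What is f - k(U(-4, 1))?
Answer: -3793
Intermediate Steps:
U(x, u) = ⅔ - u/6 (U(x, u) = -⅓ + (6 - u)/6 = -⅓ + (1 - u/6) = ⅔ - u/6)
k(W) = -252*W² (k(W) = 4*(-63*W²) = -252*W²)
f - k(U(-4, 1)) = -3856 - (-252)*(⅔ - ⅙*1)² = -3856 - (-252)*(⅔ - ⅙)² = -3856 - (-252)*(½)² = -3856 - (-252)/4 = -3856 - 1*(-63) = -3856 + 63 = -3793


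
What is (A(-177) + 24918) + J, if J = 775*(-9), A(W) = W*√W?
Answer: 17943 - 177*I*√177 ≈ 17943.0 - 2354.8*I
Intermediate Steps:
A(W) = W^(3/2)
J = -6975
(A(-177) + 24918) + J = ((-177)^(3/2) + 24918) - 6975 = (-177*I*√177 + 24918) - 6975 = (24918 - 177*I*√177) - 6975 = 17943 - 177*I*√177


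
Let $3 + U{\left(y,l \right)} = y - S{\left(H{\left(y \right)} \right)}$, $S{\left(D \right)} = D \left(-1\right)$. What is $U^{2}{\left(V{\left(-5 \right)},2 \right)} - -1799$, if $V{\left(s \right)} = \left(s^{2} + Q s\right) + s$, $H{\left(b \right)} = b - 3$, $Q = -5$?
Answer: $8855$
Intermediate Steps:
$H{\left(b \right)} = -3 + b$
$S{\left(D \right)} = - D$
$V{\left(s \right)} = s^{2} - 4 s$ ($V{\left(s \right)} = \left(s^{2} - 5 s\right) + s = s^{2} - 4 s$)
$U{\left(y,l \right)} = -6 + 2 y$ ($U{\left(y,l \right)} = -3 + \left(y - - (-3 + y)\right) = -3 + \left(y - \left(3 - y\right)\right) = -3 + \left(y + \left(-3 + y\right)\right) = -3 + \left(-3 + 2 y\right) = -6 + 2 y$)
$U^{2}{\left(V{\left(-5 \right)},2 \right)} - -1799 = \left(-6 + 2 \left(- 5 \left(-4 - 5\right)\right)\right)^{2} - -1799 = \left(-6 + 2 \left(\left(-5\right) \left(-9\right)\right)\right)^{2} + 1799 = \left(-6 + 2 \cdot 45\right)^{2} + 1799 = \left(-6 + 90\right)^{2} + 1799 = 84^{2} + 1799 = 7056 + 1799 = 8855$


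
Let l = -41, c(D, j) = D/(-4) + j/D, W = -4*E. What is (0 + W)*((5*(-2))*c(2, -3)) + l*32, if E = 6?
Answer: -1792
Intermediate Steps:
W = -24 (W = -4*6 = -24)
c(D, j) = -D/4 + j/D (c(D, j) = D*(-¼) + j/D = -D/4 + j/D)
(0 + W)*((5*(-2))*c(2, -3)) + l*32 = (0 - 24)*((5*(-2))*(-¼*2 - 3/2)) - 41*32 = -(-240)*(-½ - 3*½) - 1312 = -(-240)*(-½ - 3/2) - 1312 = -(-240)*(-2) - 1312 = -24*20 - 1312 = -480 - 1312 = -1792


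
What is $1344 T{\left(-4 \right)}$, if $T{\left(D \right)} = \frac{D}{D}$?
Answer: $1344$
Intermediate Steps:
$T{\left(D \right)} = 1$
$1344 T{\left(-4 \right)} = 1344 \cdot 1 = 1344$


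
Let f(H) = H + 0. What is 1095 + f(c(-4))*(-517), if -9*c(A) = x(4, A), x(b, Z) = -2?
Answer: 8821/9 ≈ 980.11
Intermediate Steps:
c(A) = 2/9 (c(A) = -⅑*(-2) = 2/9)
f(H) = H
1095 + f(c(-4))*(-517) = 1095 + (2/9)*(-517) = 1095 - 1034/9 = 8821/9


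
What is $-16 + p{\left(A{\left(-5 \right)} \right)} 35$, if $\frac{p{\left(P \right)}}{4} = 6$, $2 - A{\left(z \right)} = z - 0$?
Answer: $824$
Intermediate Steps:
$A{\left(z \right)} = 2 - z$ ($A{\left(z \right)} = 2 - \left(z - 0\right) = 2 - \left(z + 0\right) = 2 - z$)
$p{\left(P \right)} = 24$ ($p{\left(P \right)} = 4 \cdot 6 = 24$)
$-16 + p{\left(A{\left(-5 \right)} \right)} 35 = -16 + 24 \cdot 35 = -16 + 840 = 824$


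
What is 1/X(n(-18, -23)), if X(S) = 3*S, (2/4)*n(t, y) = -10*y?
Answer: 1/1380 ≈ 0.00072464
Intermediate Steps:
n(t, y) = -20*y (n(t, y) = 2*(-10*y) = -20*y)
1/X(n(-18, -23)) = 1/(3*(-20*(-23))) = 1/(3*460) = 1/1380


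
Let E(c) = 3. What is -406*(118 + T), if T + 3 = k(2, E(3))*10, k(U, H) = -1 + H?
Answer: -54810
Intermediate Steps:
T = 17 (T = -3 + (-1 + 3)*10 = -3 + 2*10 = -3 + 20 = 17)
-406*(118 + T) = -406*(118 + 17) = -406*135 = -54810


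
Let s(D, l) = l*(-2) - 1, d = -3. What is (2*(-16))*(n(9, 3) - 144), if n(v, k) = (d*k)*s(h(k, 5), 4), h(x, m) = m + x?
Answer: 2016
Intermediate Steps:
s(D, l) = -1 - 2*l (s(D, l) = -2*l - 1 = -1 - 2*l)
n(v, k) = 27*k (n(v, k) = (-3*k)*(-1 - 2*4) = (-3*k)*(-1 - 8) = -3*k*(-9) = 27*k)
(2*(-16))*(n(9, 3) - 144) = (2*(-16))*(27*3 - 144) = -32*(81 - 144) = -32*(-63) = 2016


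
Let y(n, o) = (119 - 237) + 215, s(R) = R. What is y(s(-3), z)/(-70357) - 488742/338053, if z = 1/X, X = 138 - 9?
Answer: -34419212035/23784394921 ≈ -1.4471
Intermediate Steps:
X = 129
z = 1/129 ≈ 0.0077519
y(n, o) = 97 (y(n, o) = -118 + 215 = 97)
y(s(-3), z)/(-70357) - 488742/338053 = 97/(-70357) - 488742/338053 = 97*(-1/70357) - 488742*1/338053 = -97/70357 - 488742/338053 = -34419212035/23784394921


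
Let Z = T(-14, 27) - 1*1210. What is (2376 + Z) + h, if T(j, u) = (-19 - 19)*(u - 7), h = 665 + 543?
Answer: 1614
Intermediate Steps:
h = 1208
T(j, u) = 266 - 38*u (T(j, u) = -38*(-7 + u) = 266 - 38*u)
Z = -1970 (Z = (266 - 38*27) - 1*1210 = (266 - 1026) - 1210 = -760 - 1210 = -1970)
(2376 + Z) + h = (2376 - 1970) + 1208 = 406 + 1208 = 1614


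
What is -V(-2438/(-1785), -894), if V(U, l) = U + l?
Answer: 1593352/1785 ≈ 892.63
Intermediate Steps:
-V(-2438/(-1785), -894) = -(-2438/(-1785) - 894) = -(-2438*(-1/1785) - 894) = -(2438/1785 - 894) = -1*(-1593352/1785) = 1593352/1785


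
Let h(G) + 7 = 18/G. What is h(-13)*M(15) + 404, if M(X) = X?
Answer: 3617/13 ≈ 278.23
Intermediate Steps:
h(G) = -7 + 18/G
h(-13)*M(15) + 404 = (-7 + 18/(-13))*15 + 404 = (-7 + 18*(-1/13))*15 + 404 = (-7 - 18/13)*15 + 404 = -109/13*15 + 404 = -1635/13 + 404 = 3617/13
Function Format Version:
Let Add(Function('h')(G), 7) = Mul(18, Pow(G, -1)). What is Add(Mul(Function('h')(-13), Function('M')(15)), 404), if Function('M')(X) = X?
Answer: Rational(3617, 13) ≈ 278.23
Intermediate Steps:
Function('h')(G) = Add(-7, Mul(18, Pow(G, -1)))
Add(Mul(Function('h')(-13), Function('M')(15)), 404) = Add(Mul(Add(-7, Mul(18, Pow(-13, -1))), 15), 404) = Add(Mul(Add(-7, Mul(18, Rational(-1, 13))), 15), 404) = Add(Mul(Add(-7, Rational(-18, 13)), 15), 404) = Add(Mul(Rational(-109, 13), 15), 404) = Add(Rational(-1635, 13), 404) = Rational(3617, 13)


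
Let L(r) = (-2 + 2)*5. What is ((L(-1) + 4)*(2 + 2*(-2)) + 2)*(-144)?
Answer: 864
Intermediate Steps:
L(r) = 0 (L(r) = 0*5 = 0)
((L(-1) + 4)*(2 + 2*(-2)) + 2)*(-144) = ((0 + 4)*(2 + 2*(-2)) + 2)*(-144) = (4*(2 - 4) + 2)*(-144) = (4*(-2) + 2)*(-144) = (-8 + 2)*(-144) = -6*(-144) = 864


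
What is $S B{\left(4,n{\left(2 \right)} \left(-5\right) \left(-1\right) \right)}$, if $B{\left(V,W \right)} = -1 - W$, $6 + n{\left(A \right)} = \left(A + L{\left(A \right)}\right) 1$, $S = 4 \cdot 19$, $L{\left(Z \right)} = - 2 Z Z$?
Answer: $4484$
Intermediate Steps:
$L{\left(Z \right)} = - 2 Z^{2}$
$S = 76$
$n{\left(A \right)} = -6 + A - 2 A^{2}$ ($n{\left(A \right)} = -6 + \left(A - 2 A^{2}\right) 1 = -6 - \left(- A + 2 A^{2}\right) = -6 + A - 2 A^{2}$)
$S B{\left(4,n{\left(2 \right)} \left(-5\right) \left(-1\right) \right)} = 76 \left(-1 - \left(-6 + 2 - 2 \cdot 2^{2}\right) \left(-5\right) \left(-1\right)\right) = 76 \left(-1 - \left(-6 + 2 - 8\right) \left(-5\right) \left(-1\right)\right) = 76 \left(-1 - \left(-12\right) \left(-5\right) \left(-1\right)\right) = 76 \left(-1 - 60 \left(-1\right)\right) = 76 \left(-1 - -60\right) = 76 \left(-1 + 60\right) = 76 \cdot 59 = 4484$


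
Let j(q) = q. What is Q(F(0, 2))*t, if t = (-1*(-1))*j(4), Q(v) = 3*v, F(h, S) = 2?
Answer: 24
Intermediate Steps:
t = 4 (t = -1*(-1)*4 = 1*4 = 4)
Q(F(0, 2))*t = (3*2)*4 = 6*4 = 24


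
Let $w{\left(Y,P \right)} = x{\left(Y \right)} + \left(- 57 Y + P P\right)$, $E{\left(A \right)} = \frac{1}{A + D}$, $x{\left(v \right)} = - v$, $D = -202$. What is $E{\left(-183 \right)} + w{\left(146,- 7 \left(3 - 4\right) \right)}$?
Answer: $- \frac{3241316}{385} \approx -8419.0$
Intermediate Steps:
$E{\left(A \right)} = \frac{1}{-202 + A}$ ($E{\left(A \right)} = \frac{1}{A - 202} = \frac{1}{-202 + A}$)
$w{\left(Y,P \right)} = P^{2} - 58 Y$ ($w{\left(Y,P \right)} = - Y + \left(- 57 Y + P P\right) = - Y + \left(- 57 Y + P^{2}\right) = - Y + \left(P^{2} - 57 Y\right) = P^{2} - 58 Y$)
$E{\left(-183 \right)} + w{\left(146,- 7 \left(3 - 4\right) \right)} = \frac{1}{-202 - 183} + \left(\left(- 7 \left(3 - 4\right)\right)^{2} - 8468\right) = \frac{1}{-385} - \left(8468 - \left(\left(-7\right) \left(-1\right)\right)^{2}\right) = - \frac{1}{385} - \left(8468 - 7^{2}\right) = - \frac{1}{385} + \left(49 - 8468\right) = - \frac{1}{385} - 8419 = - \frac{3241316}{385}$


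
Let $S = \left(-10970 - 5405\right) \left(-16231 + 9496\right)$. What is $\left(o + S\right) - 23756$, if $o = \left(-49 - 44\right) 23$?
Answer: $110259730$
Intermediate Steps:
$o = -2139$ ($o = \left(-93\right) 23 = -2139$)
$S = 110285625$ ($S = \left(-16375\right) \left(-6735\right) = 110285625$)
$\left(o + S\right) - 23756 = \left(-2139 + 110285625\right) - 23756 = 110283486 - 23756 = 110259730$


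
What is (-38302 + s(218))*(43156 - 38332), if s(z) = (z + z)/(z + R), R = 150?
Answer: -4249552050/23 ≈ -1.8476e+8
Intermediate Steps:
s(z) = 2*z/(150 + z) (s(z) = (z + z)/(z + 150) = (2*z)/(150 + z) = 2*z/(150 + z))
(-38302 + s(218))*(43156 - 38332) = (-38302 + 2*218/(150 + 218))*(43156 - 38332) = (-38302 + 2*218/368)*4824 = (-38302 + 2*218*(1/368))*4824 = (-38302 + 109/92)*4824 = -3523675/92*4824 = -4249552050/23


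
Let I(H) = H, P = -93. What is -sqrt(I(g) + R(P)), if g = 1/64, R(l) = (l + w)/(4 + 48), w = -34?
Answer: -I*sqrt(26247)/104 ≈ -1.5578*I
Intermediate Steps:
R(l) = -17/26 + l/52 (R(l) = (l - 34)/(4 + 48) = (-34 + l)/52 = (-34 + l)*(1/52) = -17/26 + l/52)
g = 1/64 ≈ 0.015625
-sqrt(I(g) + R(P)) = -sqrt(1/64 + (-17/26 + (1/52)*(-93))) = -sqrt(1/64 + (-17/26 - 93/52)) = -sqrt(1/64 - 127/52) = -sqrt(-2019/832) = -I*sqrt(26247)/104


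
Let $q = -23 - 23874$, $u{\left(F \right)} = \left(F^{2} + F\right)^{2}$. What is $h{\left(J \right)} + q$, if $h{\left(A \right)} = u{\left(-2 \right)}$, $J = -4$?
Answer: $-23893$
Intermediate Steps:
$u{\left(F \right)} = \left(F + F^{2}\right)^{2}$
$q = -23897$ ($q = -23 - 23874 = -23897$)
$h{\left(A \right)} = 4$ ($h{\left(A \right)} = \left(-2\right)^{2} \left(1 - 2\right)^{2} = 4 \left(-1\right)^{2} = 4 \cdot 1 = 4$)
$h{\left(J \right)} + q = 4 - 23897 = -23893$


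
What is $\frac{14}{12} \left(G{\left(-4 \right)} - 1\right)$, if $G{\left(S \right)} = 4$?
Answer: $\frac{7}{2} \approx 3.5$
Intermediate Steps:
$\frac{14}{12} \left(G{\left(-4 \right)} - 1\right) = \frac{14}{12} \left(4 - 1\right) = 14 \cdot \frac{1}{12} \cdot 3 = \frac{7}{6} \cdot 3 = \frac{7}{2}$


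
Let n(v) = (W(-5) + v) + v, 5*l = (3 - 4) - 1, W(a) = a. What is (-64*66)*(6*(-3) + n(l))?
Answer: 502656/5 ≈ 1.0053e+5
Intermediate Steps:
l = -⅖ (l = ((3 - 4) - 1)/5 = (-1 - 1)/5 = (⅕)*(-2) = -⅖ ≈ -0.40000)
n(v) = -5 + 2*v (n(v) = (-5 + v) + v = -5 + 2*v)
(-64*66)*(6*(-3) + n(l)) = (-64*66)*(6*(-3) + (-5 + 2*(-⅖))) = -4224*(-18 + (-5 - ⅘)) = -4224*(-18 - 29/5) = -4224*(-119/5) = 502656/5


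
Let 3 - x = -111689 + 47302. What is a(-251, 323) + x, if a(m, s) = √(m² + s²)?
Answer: 64390 + √167330 ≈ 64799.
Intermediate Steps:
x = 64390 (x = 3 - (-111689 + 47302) = 3 - 1*(-64387) = 3 + 64387 = 64390)
a(-251, 323) + x = √((-251)² + 323²) + 64390 = √(63001 + 104329) + 64390 = √167330 + 64390 = 64390 + √167330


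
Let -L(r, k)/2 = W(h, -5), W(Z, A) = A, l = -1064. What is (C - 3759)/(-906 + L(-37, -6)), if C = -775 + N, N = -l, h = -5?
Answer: 1735/448 ≈ 3.8728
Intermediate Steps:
L(r, k) = 10 (L(r, k) = -2*(-5) = 10)
N = 1064 (N = -1*(-1064) = 1064)
C = 289 (C = -775 + 1064 = 289)
(C - 3759)/(-906 + L(-37, -6)) = (289 - 3759)/(-906 + 10) = -3470/(-896) = -3470*(-1/896) = 1735/448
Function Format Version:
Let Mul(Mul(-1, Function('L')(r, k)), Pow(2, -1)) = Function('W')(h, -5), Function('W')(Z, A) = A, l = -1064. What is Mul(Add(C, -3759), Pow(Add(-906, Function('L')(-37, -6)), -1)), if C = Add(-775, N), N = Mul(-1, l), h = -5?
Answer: Rational(1735, 448) ≈ 3.8728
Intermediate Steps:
Function('L')(r, k) = 10 (Function('L')(r, k) = Mul(-2, -5) = 10)
N = 1064 (N = Mul(-1, -1064) = 1064)
C = 289 (C = Add(-775, 1064) = 289)
Mul(Add(C, -3759), Pow(Add(-906, Function('L')(-37, -6)), -1)) = Mul(Add(289, -3759), Pow(Add(-906, 10), -1)) = Mul(-3470, Pow(-896, -1)) = Mul(-3470, Rational(-1, 896)) = Rational(1735, 448)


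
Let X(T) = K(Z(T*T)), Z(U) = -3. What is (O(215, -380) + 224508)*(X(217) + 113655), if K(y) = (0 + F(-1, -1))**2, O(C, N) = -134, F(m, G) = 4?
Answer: 25504816954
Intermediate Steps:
K(y) = 16 (K(y) = (0 + 4)**2 = 4**2 = 16)
X(T) = 16
(O(215, -380) + 224508)*(X(217) + 113655) = (-134 + 224508)*(16 + 113655) = 224374*113671 = 25504816954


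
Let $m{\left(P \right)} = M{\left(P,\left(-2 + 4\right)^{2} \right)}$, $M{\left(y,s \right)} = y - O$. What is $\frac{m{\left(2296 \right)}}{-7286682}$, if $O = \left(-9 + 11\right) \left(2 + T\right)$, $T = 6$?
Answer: $- \frac{380}{1214447} \approx -0.0003129$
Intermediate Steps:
$O = 16$ ($O = \left(-9 + 11\right) \left(2 + 6\right) = 2 \cdot 8 = 16$)
$M{\left(y,s \right)} = -16 + y$ ($M{\left(y,s \right)} = y - 16 = -16 + y$)
$m{\left(P \right)} = -16 + P$
$\frac{m{\left(2296 \right)}}{-7286682} = \frac{-16 + 2296}{-7286682} = 2280 \left(- \frac{1}{7286682}\right) = - \frac{380}{1214447}$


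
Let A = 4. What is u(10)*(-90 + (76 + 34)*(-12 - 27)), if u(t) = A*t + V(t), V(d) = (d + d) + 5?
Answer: -284700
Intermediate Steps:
V(d) = 5 + 2*d (V(d) = 2*d + 5 = 5 + 2*d)
u(t) = 5 + 6*t (u(t) = 4*t + (5 + 2*t) = 5 + 6*t)
u(10)*(-90 + (76 + 34)*(-12 - 27)) = (5 + 6*10)*(-90 + (76 + 34)*(-12 - 27)) = (5 + 60)*(-90 + 110*(-39)) = 65*(-90 - 4290) = 65*(-4380) = -284700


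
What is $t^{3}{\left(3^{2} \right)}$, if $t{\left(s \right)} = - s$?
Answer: $-729$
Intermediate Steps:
$t^{3}{\left(3^{2} \right)} = \left(- 3^{2}\right)^{3} = \left(\left(-1\right) 9\right)^{3} = \left(-9\right)^{3} = -729$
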